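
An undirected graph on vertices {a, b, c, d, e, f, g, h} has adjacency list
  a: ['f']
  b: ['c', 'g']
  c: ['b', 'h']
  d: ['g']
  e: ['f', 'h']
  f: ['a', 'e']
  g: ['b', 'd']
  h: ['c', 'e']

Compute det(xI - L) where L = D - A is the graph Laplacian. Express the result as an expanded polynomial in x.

x^8 - 14x^7 + 78x^6 - 220x^5 + 330x^4 - 252x^3 + 84x^2 - 8x

Reading degrees in the order [a, b, c, d, e, f, g, h] gives [1, 2, 2, 1, 2, 2, 2, 2]; set D = diag(1, 2, 2, 1, 2, 2, 2, 2) and form L = D - A. Computing det(xI - L) by cofactor expansion (or equivalently via sum-over-permutations) gives x^8 - 14x^7 + 78x^6 - 220x^5 + 330x^4 - 252x^3 + 84x^2 - 8x. The coefficient of x^7 equals -trace(L) = -14, matching the sum of degrees. There is one zero in the spectrum, matching the 1 component.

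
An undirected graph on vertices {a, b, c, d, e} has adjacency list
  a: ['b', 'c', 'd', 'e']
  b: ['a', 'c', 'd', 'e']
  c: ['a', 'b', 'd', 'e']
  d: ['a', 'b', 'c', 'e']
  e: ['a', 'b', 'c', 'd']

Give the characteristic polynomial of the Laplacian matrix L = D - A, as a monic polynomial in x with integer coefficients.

With the vertex order [a, b, c, d, e], the degrees are [4, 4, 4, 4, 4], giving D = diag(4, 4, 4, 4, 4) and L = D - A. The eigenvalues of L are [0, 5, 5, 5, 5]; the characteristic polynomial is the product of (x - lambda_i), which multiplies out to x^5 - 20x^4 + 150x^3 - 500x^2 + 625x. The constant term is 0 because L is singular (the all-ones vector lies in its kernel). There is one zero in the spectrum, matching the 1 component.

x^5 - 20x^4 + 150x^3 - 500x^2 + 625x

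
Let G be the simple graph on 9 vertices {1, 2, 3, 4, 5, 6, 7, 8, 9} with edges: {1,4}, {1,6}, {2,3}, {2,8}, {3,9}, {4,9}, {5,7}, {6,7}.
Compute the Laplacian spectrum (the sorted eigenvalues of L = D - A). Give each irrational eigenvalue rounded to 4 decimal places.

Each diagonal entry of L is the vertex degree and each off-diagonal entry is -1 where an edge is present, 0 otherwise; in the order [1, 2, 3, 4, 5, 6, 7, 8, 9] the diagonal is [2, 2, 2, 2, 1, 2, 2, 1, 2]. The multiplicity of 0 as a Laplacian eigenvalue equals the number of connected components. The largest eigenvalue, 3.8794, is at most the vertex count 9. There is one zero in the spectrum, matching the 1 component.

[0, 0.1206, 0.4679, 1, 1.6527, 2.3473, 3, 3.5321, 3.8794]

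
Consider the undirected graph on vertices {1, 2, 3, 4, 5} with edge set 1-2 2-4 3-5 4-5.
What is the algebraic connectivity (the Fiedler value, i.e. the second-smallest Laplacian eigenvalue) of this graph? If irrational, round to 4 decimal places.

With the vertex order [1, 2, 3, 4, 5], the degrees are [1, 2, 1, 2, 2], giving D = diag(1, 2, 1, 2, 2) and L = D - A. The smallest Laplacian eigenvalue is always 0. The next one, lambda_2 = 0.3820, measures how hard the graph is to disconnect: larger values mean better connectivity. The eigenvalues sum to 8, which equals trace(L) = 2|E|.

0.3820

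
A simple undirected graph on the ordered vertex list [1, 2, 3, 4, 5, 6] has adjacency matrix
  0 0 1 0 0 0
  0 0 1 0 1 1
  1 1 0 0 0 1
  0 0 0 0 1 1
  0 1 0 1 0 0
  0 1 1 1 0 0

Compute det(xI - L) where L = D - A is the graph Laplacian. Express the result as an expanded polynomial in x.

Each diagonal entry of L is the vertex degree and each off-diagonal entry is -1 where an edge is present, 0 otherwise; in the order [1, 2, 3, 4, 5, 6] the diagonal is [1, 3, 3, 2, 2, 3]. Computing det(xI - L) by cofactor expansion (or equivalently via sum-over-permutations) gives x^6 - 14x^5 + 73x^4 - 174x^3 + 185x^2 - 66x. The coefficient of x^5 equals -trace(L) = -14, matching the sum of degrees. The eigenvalues sum to 14, which equals trace(L) = 2|E|. The largest eigenvalue, 4.6180, is at most the vertex count 6.

x^6 - 14x^5 + 73x^4 - 174x^3 + 185x^2 - 66x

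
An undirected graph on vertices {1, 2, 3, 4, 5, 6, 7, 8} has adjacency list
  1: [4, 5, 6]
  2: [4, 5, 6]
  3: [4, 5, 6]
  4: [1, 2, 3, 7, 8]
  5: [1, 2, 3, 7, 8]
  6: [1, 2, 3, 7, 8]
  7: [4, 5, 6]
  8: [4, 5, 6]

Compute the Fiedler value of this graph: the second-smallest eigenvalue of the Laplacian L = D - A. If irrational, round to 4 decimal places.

3

Reading degrees in the order [1, 2, 3, 4, 5, 6, 7, 8] gives [3, 3, 3, 5, 5, 5, 3, 3]; set D = diag(3, 3, 3, 5, 5, 5, 3, 3) and form L = D - A. The smallest Laplacian eigenvalue is always 0. The next one, lambda_2 = 3, measures how hard the graph is to disconnect: larger values mean better connectivity. By the matrix-tree theorem the graph has (1/8) * product of the nonzero eigenvalues = 2025 spanning trees.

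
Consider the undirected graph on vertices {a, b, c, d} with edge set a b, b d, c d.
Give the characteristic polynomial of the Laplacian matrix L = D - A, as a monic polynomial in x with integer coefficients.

x^4 - 6x^3 + 10x^2 - 4x

Reading degrees in the order [a, b, c, d] gives [1, 2, 1, 2]; set D = diag(1, 2, 1, 2) and form L = D - A. L has integer entries, so p(x) = det(xI - L) has integer coefficients. Expanding the determinant yields x^4 - 6x^3 + 10x^2 - 4x. Since p(0) = det(-L) = 0, x divides p(x).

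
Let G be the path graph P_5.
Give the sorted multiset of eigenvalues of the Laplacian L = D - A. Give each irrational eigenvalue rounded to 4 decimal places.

[0, 0.3820, 1.3820, 2.6180, 3.6180]

The graph has 5 vertices and degree multiset [2, 2, 2, 1, 1]; D is the diagonal matrix of degrees and L = D - A. The multiplicity of 0 as a Laplacian eigenvalue equals the number of connected components. There is one zero in the spectrum, matching the 1 component.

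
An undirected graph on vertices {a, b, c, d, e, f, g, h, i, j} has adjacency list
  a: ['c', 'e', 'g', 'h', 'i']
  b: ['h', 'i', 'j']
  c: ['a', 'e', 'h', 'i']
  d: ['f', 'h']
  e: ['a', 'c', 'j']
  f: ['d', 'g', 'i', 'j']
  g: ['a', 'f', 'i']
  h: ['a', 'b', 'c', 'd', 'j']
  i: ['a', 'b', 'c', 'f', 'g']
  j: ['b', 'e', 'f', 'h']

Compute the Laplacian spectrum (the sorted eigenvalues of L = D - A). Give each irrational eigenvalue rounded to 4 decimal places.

With the vertex order [a, b, c, d, e, f, g, h, i, j], the degrees are [5, 3, 4, 2, 3, 4, 3, 5, 5, 4], giving D = diag(5, 3, 4, 2, 3, 4, 3, 5, 5, 4) and L = D - A. Since every row of L sums to 0, the all-ones vector is in the kernel and 0 is an eigenvalue.

[0, 1.6072, 2.0960, 2.4156, 3.3066, 4.4673, 4.7412, 5.8566, 6.3902, 7.1193]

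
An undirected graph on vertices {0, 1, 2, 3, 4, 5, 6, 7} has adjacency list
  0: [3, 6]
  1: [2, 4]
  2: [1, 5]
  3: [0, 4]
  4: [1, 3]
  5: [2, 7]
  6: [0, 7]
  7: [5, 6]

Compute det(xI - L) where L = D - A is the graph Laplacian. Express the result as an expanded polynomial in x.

Each diagonal entry of L is the vertex degree and each off-diagonal entry is -1 where an edge is present, 0 otherwise; in the order [0, 1, 2, 3, 4, 5, 6, 7] the diagonal is [2, 2, 2, 2, 2, 2, 2, 2]. L has integer entries, so p(x) = det(xI - L) has integer coefficients. Expanding the determinant yields x^8 - 16x^7 + 104x^6 - 352x^5 + 660x^4 - 672x^3 + 336x^2 - 64x. Since p(0) = det(-L) = 0, x divides p(x). The eigenvalues sum to 16, which equals trace(L) = 2|E|. By the matrix-tree theorem the graph has (1/8) * product of the nonzero eigenvalues = 8 spanning trees.

x^8 - 16x^7 + 104x^6 - 352x^5 + 660x^4 - 672x^3 + 336x^2 - 64x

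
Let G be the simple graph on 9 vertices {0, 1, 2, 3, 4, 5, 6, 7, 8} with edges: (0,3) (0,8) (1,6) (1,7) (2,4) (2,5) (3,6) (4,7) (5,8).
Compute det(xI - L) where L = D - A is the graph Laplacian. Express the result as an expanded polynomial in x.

Each diagonal entry of L is the vertex degree and each off-diagonal entry is -1 where an edge is present, 0 otherwise; in the order [0, 1, 2, 3, 4, 5, 6, 7, 8] the diagonal is [2, 2, 2, 2, 2, 2, 2, 2, 2]. Computing det(xI - L) by cofactor expansion (or equivalently via sum-over-permutations) gives x^9 - 18x^8 + 135x^7 - 546x^6 + 1287x^5 - 1782x^4 + 1386x^3 - 540x^2 + 81x. Since p(0) = det(-L) = 0, x divides p(x). The largest eigenvalue, 3.8794, is at most the vertex count 9. By the matrix-tree theorem the graph has (1/9) * product of the nonzero eigenvalues = 9 spanning trees.

x^9 - 18x^8 + 135x^7 - 546x^6 + 1287x^5 - 1782x^4 + 1386x^3 - 540x^2 + 81x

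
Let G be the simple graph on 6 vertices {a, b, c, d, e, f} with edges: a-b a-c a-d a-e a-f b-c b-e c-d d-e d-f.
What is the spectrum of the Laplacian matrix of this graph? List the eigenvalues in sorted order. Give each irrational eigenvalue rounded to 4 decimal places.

Each diagonal entry of L is the vertex degree and each off-diagonal entry is -1 where an edge is present, 0 otherwise; in the order [a, b, c, d, e, f] the diagonal is [5, 3, 3, 4, 3, 2]. Diagonalising L (or applying a numerical eigensolver to the 6x6 matrix) gives the spectrum above. There is one zero in the spectrum, matching the 1 component.

[0, 1.8299, 3, 3.6889, 5.4812, 6]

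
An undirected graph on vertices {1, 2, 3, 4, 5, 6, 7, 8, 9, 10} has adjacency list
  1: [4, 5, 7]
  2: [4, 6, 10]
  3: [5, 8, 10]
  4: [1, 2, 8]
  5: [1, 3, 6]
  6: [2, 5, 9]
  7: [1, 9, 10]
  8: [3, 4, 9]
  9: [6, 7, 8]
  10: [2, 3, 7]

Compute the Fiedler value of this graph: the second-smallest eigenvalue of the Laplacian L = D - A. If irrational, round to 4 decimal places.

2

Reading degrees in the order [1, 2, 3, 4, 5, 6, 7, 8, 9, 10] gives [3, 3, 3, 3, 3, 3, 3, 3, 3, 3]; set D = diag(3, 3, 3, 3, 3, 3, 3, 3, 3, 3) and form L = D - A. Computing the eigenvalues of L and sorting gives [0, 2, 2, 2, 2, 2, 5, 5, 5, 5]. The Fiedler value lambda_2 = 2 is strictly positive, so the graph is connected. By the matrix-tree theorem the graph has (1/10) * product of the nonzero eigenvalues = 2000 spanning trees.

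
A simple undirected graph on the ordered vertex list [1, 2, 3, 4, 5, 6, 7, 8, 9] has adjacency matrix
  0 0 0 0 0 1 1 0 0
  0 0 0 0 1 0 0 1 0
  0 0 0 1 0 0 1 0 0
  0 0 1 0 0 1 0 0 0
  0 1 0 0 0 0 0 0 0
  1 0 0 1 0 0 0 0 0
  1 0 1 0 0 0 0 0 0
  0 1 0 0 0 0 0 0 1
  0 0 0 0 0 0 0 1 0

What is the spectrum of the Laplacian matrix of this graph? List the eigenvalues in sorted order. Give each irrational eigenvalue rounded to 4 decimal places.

Each diagonal entry of L is the vertex degree and each off-diagonal entry is -1 where an edge is present, 0 otherwise; in the order [1, 2, 3, 4, 5, 6, 7, 8, 9] the diagonal is [2, 2, 2, 2, 1, 2, 2, 2, 1]. The multiplicity of 0 as a Laplacian eigenvalue equals the number of connected components. The 2 zero eigenvalues correspond to the 2 connected components.

[0, 0, 0.5858, 1.3820, 1.3820, 2, 3.4142, 3.6180, 3.6180]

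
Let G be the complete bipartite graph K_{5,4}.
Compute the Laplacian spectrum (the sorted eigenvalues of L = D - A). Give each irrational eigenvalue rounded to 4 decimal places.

The graph has 9 vertices and degree multiset [5, 5, 5, 5, 4, 4, 4, 4, 4]; D is the diagonal matrix of degrees and L = D - A. L is symmetric positive semidefinite, so every eigenvalue is real and nonnegative. There is one zero in the spectrum, matching the 1 component.

[0, 4, 4, 4, 4, 5, 5, 5, 9]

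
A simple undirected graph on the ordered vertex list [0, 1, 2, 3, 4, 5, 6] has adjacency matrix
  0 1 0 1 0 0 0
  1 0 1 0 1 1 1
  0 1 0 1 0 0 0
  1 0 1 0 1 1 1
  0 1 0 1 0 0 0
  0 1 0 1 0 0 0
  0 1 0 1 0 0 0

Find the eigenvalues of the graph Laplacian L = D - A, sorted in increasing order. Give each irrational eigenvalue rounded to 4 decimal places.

Reading degrees in the order [0, 1, 2, 3, 4, 5, 6] gives [2, 5, 2, 5, 2, 2, 2]; set D = diag(2, 5, 2, 5, 2, 2, 2) and form L = D - A. Diagonalising L (or applying a numerical eigensolver to the 7x7 matrix) gives the spectrum above. The single zero eigenvalue shows the graph is connected. By the matrix-tree theorem the graph has (1/7) * product of the nonzero eigenvalues = 80 spanning trees.

[0, 2, 2, 2, 2, 5, 7]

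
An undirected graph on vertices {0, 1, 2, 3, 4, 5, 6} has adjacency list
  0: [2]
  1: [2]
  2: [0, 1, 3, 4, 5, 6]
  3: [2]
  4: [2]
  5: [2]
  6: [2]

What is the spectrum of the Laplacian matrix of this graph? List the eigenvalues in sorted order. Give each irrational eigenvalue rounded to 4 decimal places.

Reading degrees in the order [0, 1, 2, 3, 4, 5, 6] gives [1, 1, 6, 1, 1, 1, 1]; set D = diag(1, 1, 6, 1, 1, 1, 1) and form L = D - A. Diagonalising L (or applying a numerical eigensolver to the 7x7 matrix) gives the spectrum above. The single zero eigenvalue shows the graph is connected. There is one zero in the spectrum, matching the 1 component.

[0, 1, 1, 1, 1, 1, 7]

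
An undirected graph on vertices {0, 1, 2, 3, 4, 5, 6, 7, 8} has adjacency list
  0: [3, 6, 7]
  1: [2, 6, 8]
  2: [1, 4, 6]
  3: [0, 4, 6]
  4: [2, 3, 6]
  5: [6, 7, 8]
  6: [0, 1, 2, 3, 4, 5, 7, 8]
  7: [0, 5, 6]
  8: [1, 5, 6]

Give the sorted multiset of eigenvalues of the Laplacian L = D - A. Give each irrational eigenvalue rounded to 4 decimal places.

With the vertex order [0, 1, 2, 3, 4, 5, 6, 7, 8], the degrees are [3, 3, 3, 3, 3, 3, 8, 3, 3], giving D = diag(3, 3, 3, 3, 3, 3, 8, 3, 3) and L = D - A. L is symmetric positive semidefinite, so every eigenvalue is real and nonnegative. The eigenvalues sum to 32, which equals trace(L) = 2|E|. The largest eigenvalue, 9, is at most the vertex count 9.

[0, 1.5858, 1.5858, 3, 3, 4.4142, 4.4142, 5, 9]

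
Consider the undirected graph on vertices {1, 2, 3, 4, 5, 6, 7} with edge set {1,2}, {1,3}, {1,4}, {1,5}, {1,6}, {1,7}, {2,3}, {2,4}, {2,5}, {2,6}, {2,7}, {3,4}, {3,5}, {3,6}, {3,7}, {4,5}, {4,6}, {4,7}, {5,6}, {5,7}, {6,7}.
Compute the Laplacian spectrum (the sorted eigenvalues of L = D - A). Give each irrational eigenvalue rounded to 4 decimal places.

[0, 7, 7, 7, 7, 7, 7]

Reading degrees in the order [1, 2, 3, 4, 5, 6, 7] gives [6, 6, 6, 6, 6, 6, 6]; set D = diag(6, 6, 6, 6, 6, 6, 6) and form L = D - A. L is symmetric positive semidefinite, so every eigenvalue is real and nonnegative. The single zero eigenvalue shows the graph is connected.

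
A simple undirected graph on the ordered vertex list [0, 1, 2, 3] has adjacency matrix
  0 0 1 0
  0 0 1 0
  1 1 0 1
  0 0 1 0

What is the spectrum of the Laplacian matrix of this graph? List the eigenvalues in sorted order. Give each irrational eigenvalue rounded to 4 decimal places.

Each diagonal entry of L is the vertex degree and each off-diagonal entry is -1 where an edge is present, 0 otherwise; in the order [0, 1, 2, 3] the diagonal is [1, 1, 3, 1]. Since every row of L sums to 0, the all-ones vector is in the kernel and 0 is an eigenvalue. The eigenvalues sum to 6, which equals trace(L) = 2|E|. There is one zero in the spectrum, matching the 1 component.

[0, 1, 1, 4]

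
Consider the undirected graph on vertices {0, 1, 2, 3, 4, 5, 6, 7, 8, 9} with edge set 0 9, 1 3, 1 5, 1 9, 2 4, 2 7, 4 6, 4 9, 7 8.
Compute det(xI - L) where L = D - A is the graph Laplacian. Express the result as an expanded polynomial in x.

x^10 - 18x^9 + 133x^8 - 524x^7 + 1199x^6 - 1632x^5 + 1305x^4 - 582x^3 + 128x^2 - 10x

With the vertex order [0, 1, 2, 3, 4, 5, 6, 7, 8, 9], the degrees are [1, 3, 2, 1, 3, 1, 1, 2, 1, 3], giving D = diag(1, 3, 2, 1, 3, 1, 1, 2, 1, 3) and L = D - A. Computing det(xI - L) by cofactor expansion (or equivalently via sum-over-permutations) gives x^10 - 18x^9 + 133x^8 - 524x^7 + 1199x^6 - 1632x^5 + 1305x^4 - 582x^3 + 128x^2 - 10x. Since p(0) = det(-L) = 0, x divides p(x).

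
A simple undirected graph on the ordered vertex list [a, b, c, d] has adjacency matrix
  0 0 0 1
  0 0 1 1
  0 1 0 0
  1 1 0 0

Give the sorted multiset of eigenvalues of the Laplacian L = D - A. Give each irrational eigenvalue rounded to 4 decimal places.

With the vertex order [a, b, c, d], the degrees are [1, 2, 1, 2], giving D = diag(1, 2, 1, 2) and L = D - A. The multiplicity of 0 as a Laplacian eigenvalue equals the number of connected components. The eigenvalues sum to 6, which equals trace(L) = 2|E|.

[0, 0.5858, 2, 3.4142]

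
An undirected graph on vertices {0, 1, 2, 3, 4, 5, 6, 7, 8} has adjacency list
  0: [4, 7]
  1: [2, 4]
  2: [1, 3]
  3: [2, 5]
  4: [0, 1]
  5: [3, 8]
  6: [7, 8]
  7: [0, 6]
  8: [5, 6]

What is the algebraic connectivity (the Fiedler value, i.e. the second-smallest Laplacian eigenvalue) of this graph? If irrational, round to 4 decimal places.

With the vertex order [0, 1, 2, 3, 4, 5, 6, 7, 8], the degrees are [2, 2, 2, 2, 2, 2, 2, 2, 2], giving D = diag(2, 2, 2, 2, 2, 2, 2, 2, 2) and L = D - A. Computing the eigenvalues of L and sorting gives [0, 0.4679, 0.4679, 1.6527, 1.6527, 3, 3, 3.8794, 3.8794]. The Fiedler value lambda_2 = 0.4679 is strictly positive, so the graph is connected. The eigenvalues sum to 18, which equals trace(L) = 2|E|.

0.4679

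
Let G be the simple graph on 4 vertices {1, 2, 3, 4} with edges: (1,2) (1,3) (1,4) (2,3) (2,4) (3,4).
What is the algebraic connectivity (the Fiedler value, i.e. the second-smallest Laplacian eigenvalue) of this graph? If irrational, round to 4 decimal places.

With the vertex order [1, 2, 3, 4], the degrees are [3, 3, 3, 3], giving D = diag(3, 3, 3, 3) and L = D - A. Computing the eigenvalues of L and sorting gives [0, 4, 4, 4]. The Fiedler value lambda_2 = 4 is strictly positive, so the graph is connected.

4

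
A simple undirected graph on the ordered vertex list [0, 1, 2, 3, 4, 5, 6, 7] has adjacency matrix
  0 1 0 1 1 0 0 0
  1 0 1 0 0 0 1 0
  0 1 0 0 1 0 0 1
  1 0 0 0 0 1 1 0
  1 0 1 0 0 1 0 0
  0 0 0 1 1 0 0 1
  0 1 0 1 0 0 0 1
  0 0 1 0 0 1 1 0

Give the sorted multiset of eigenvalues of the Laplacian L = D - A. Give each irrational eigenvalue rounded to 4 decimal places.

Each diagonal entry of L is the vertex degree and each off-diagonal entry is -1 where an edge is present, 0 otherwise; in the order [0, 1, 2, 3, 4, 5, 6, 7] the diagonal is [3, 3, 3, 3, 3, 3, 3, 3]. L is symmetric positive semidefinite, so every eigenvalue is real and nonnegative. The single zero eigenvalue shows the graph is connected. The largest eigenvalue, 6, is at most the vertex count 8.

[0, 2, 2, 2, 4, 4, 4, 6]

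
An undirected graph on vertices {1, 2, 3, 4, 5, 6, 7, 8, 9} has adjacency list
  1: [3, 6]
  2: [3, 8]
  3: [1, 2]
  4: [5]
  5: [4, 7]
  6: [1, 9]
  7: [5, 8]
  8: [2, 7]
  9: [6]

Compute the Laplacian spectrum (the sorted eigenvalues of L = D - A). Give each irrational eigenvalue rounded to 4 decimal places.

Reading degrees in the order [1, 2, 3, 4, 5, 6, 7, 8, 9] gives [2, 2, 2, 1, 2, 2, 2, 2, 1]; set D = diag(2, 2, 2, 1, 2, 2, 2, 2, 1) and form L = D - A. L is symmetric positive semidefinite, so every eigenvalue is real and nonnegative. The single zero eigenvalue shows the graph is connected.

[0, 0.1206, 0.4679, 1, 1.6527, 2.3473, 3, 3.5321, 3.8794]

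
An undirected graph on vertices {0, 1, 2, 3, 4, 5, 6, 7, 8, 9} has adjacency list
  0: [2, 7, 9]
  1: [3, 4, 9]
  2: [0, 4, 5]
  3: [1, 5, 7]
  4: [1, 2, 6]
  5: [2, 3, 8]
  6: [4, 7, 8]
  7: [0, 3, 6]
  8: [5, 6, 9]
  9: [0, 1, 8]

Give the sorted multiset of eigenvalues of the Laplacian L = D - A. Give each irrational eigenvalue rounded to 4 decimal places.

[0, 2, 2, 2, 2, 2, 5, 5, 5, 5]

Each diagonal entry of L is the vertex degree and each off-diagonal entry is -1 where an edge is present, 0 otherwise; in the order [0, 1, 2, 3, 4, 5, 6, 7, 8, 9] the diagonal is [3, 3, 3, 3, 3, 3, 3, 3, 3, 3]. Diagonalising L (or applying a numerical eigensolver to the 10x10 matrix) gives the spectrum above. The single zero eigenvalue shows the graph is connected. By the matrix-tree theorem the graph has (1/10) * product of the nonzero eigenvalues = 2000 spanning trees.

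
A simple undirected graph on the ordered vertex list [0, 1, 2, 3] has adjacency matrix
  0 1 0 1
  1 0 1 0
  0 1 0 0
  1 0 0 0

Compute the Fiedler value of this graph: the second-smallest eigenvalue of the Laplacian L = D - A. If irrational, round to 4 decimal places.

0.5858

Each diagonal entry of L is the vertex degree and each off-diagonal entry is -1 where an edge is present, 0 otherwise; in the order [0, 1, 2, 3] the diagonal is [2, 2, 1, 1]. The smallest Laplacian eigenvalue is always 0. The next one, lambda_2 = 0.5858, measures how hard the graph is to disconnect: larger values mean better connectivity. The eigenvalues sum to 6, which equals trace(L) = 2|E|. By the matrix-tree theorem the graph has (1/4) * product of the nonzero eigenvalues = 1 spanning tree.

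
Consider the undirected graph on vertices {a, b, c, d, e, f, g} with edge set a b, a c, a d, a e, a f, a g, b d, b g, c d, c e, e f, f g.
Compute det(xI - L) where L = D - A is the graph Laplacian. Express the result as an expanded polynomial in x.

Each diagonal entry of L is the vertex degree and each off-diagonal entry is -1 where an edge is present, 0 otherwise; in the order [a, b, c, d, e, f, g] the diagonal is [6, 3, 3, 3, 3, 3, 3]. The eigenvalues of L are [0, 2, 2, 4, 4, 5, 7]; the characteristic polynomial is the product of (x - lambda_i), which multiplies out to x^7 - 24x^6 + 231x^5 - 1140x^4 + 3036x^3 - 4128x^2 + 2240x. Since p(0) = det(-L) = 0, x divides p(x). By the matrix-tree theorem the graph has (1/7) * product of the nonzero eigenvalues = 320 spanning trees.

x^7 - 24x^6 + 231x^5 - 1140x^4 + 3036x^3 - 4128x^2 + 2240x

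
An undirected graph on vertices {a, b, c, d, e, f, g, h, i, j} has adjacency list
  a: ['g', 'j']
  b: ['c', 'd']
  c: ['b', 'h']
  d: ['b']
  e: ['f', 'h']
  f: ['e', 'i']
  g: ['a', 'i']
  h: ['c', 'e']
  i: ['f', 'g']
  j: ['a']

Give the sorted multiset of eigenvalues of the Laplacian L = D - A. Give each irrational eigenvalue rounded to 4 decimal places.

[0, 0.0979, 0.3820, 0.8244, 1.3820, 2, 2.6180, 3.1756, 3.6180, 3.9021]

With the vertex order [a, b, c, d, e, f, g, h, i, j], the degrees are [2, 2, 2, 1, 2, 2, 2, 2, 2, 1], giving D = diag(2, 2, 2, 1, 2, 2, 2, 2, 2, 1) and L = D - A. Since every row of L sums to 0, the all-ones vector is in the kernel and 0 is an eigenvalue. The single zero eigenvalue shows the graph is connected. There is one zero in the spectrum, matching the 1 component.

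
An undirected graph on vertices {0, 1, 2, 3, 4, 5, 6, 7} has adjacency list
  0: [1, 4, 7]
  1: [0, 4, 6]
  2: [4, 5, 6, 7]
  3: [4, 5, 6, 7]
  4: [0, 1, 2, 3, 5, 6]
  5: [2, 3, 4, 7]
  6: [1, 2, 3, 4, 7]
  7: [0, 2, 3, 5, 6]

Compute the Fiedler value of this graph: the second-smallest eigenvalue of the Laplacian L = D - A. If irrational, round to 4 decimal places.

2.1200

With the vertex order [0, 1, 2, 3, 4, 5, 6, 7], the degrees are [3, 3, 4, 4, 6, 4, 5, 5], giving D = diag(3, 3, 4, 4, 6, 4, 5, 5) and L = D - A. Computing the eigenvalues of L and sorting gives [0, 2.1200, 3.5305, 4, 4.6167, 5.6293, 6.5114, 7.5921]. The Fiedler value lambda_2 = 2.1200 is strictly positive, so the graph is connected. The largest eigenvalue, 7.5921, is at most the vertex count 8.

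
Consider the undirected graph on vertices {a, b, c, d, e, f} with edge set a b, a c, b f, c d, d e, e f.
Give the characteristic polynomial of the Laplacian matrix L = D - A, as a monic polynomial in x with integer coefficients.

With the vertex order [a, b, c, d, e, f], the degrees are [2, 2, 2, 2, 2, 2], giving D = diag(2, 2, 2, 2, 2, 2) and L = D - A. L has integer entries, so p(x) = det(xI - L) has integer coefficients. Expanding the determinant yields x^6 - 12x^5 + 54x^4 - 112x^3 + 105x^2 - 36x. The coefficient of x^5 equals -trace(L) = -12, matching the sum of degrees.

x^6 - 12x^5 + 54x^4 - 112x^3 + 105x^2 - 36x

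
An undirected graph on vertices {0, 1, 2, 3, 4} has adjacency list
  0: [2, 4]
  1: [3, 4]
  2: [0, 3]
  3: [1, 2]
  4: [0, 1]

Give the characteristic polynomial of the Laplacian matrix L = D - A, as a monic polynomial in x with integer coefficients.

Each diagonal entry of L is the vertex degree and each off-diagonal entry is -1 where an edge is present, 0 otherwise; in the order [0, 1, 2, 3, 4] the diagonal is [2, 2, 2, 2, 2]. Computing det(xI - L) by cofactor expansion (or equivalently via sum-over-permutations) gives x^5 - 10x^4 + 35x^3 - 50x^2 + 25x. The constant term is 0 because L is singular (the all-ones vector lies in its kernel). There is one zero in the spectrum, matching the 1 component. The largest eigenvalue, 3.6180, is at most the vertex count 5.

x^5 - 10x^4 + 35x^3 - 50x^2 + 25x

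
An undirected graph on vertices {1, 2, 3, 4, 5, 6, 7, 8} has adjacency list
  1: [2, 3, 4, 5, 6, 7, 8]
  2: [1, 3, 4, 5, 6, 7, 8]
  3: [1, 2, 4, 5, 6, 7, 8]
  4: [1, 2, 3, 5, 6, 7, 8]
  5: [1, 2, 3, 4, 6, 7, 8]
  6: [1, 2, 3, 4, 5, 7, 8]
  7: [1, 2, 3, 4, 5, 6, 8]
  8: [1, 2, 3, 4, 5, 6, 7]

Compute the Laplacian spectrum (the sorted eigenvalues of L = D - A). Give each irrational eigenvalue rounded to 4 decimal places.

Reading degrees in the order [1, 2, 3, 4, 5, 6, 7, 8] gives [7, 7, 7, 7, 7, 7, 7, 7]; set D = diag(7, 7, 7, 7, 7, 7, 7, 7) and form L = D - A. Diagonalising L (or applying a numerical eigensolver to the 8x8 matrix) gives the spectrum above.

[0, 8, 8, 8, 8, 8, 8, 8]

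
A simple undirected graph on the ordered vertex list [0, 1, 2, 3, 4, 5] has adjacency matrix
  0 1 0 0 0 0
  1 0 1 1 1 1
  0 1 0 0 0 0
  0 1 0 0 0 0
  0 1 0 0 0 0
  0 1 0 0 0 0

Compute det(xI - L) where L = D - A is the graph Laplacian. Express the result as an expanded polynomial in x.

Reading degrees in the order [0, 1, 2, 3, 4, 5] gives [1, 5, 1, 1, 1, 1]; set D = diag(1, 5, 1, 1, 1, 1) and form L = D - A. Computing det(xI - L) by cofactor expansion (or equivalently via sum-over-permutations) gives x^6 - 10x^5 + 30x^4 - 40x^3 + 25x^2 - 6x. Since p(0) = det(-L) = 0, x divides p(x).

x^6 - 10x^5 + 30x^4 - 40x^3 + 25x^2 - 6x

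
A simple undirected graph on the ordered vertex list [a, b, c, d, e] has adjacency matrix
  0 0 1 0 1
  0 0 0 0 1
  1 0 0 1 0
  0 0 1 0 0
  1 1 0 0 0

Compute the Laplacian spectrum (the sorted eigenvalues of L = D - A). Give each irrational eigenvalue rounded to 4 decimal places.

Reading degrees in the order [a, b, c, d, e] gives [2, 1, 2, 1, 2]; set D = diag(2, 1, 2, 1, 2) and form L = D - A. L is symmetric positive semidefinite, so every eigenvalue is real and nonnegative. There is one zero in the spectrum, matching the 1 component.

[0, 0.3820, 1.3820, 2.6180, 3.6180]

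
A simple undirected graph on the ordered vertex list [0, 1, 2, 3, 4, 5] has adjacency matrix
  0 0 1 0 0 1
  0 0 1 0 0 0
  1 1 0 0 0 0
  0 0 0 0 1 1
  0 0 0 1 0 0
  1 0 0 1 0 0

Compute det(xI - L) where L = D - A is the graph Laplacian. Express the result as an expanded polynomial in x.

x^6 - 10x^5 + 36x^4 - 56x^3 + 35x^2 - 6x

Reading degrees in the order [0, 1, 2, 3, 4, 5] gives [2, 1, 2, 2, 1, 2]; set D = diag(2, 1, 2, 2, 1, 2) and form L = D - A. L has integer entries, so p(x) = det(xI - L) has integer coefficients. Expanding the determinant yields x^6 - 10x^5 + 36x^4 - 56x^3 + 35x^2 - 6x. The constant term is 0 because L is singular (the all-ones vector lies in its kernel). By the matrix-tree theorem the graph has (1/6) * product of the nonzero eigenvalues = 1 spanning tree. The largest eigenvalue, 3.7321, is at most the vertex count 6.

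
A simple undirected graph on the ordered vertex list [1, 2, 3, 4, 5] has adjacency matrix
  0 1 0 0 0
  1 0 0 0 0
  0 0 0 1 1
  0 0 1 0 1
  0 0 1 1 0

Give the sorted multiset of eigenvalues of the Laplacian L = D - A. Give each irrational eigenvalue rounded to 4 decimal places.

[0, 0, 2, 3, 3]

Each diagonal entry of L is the vertex degree and each off-diagonal entry is -1 where an edge is present, 0 otherwise; in the order [1, 2, 3, 4, 5] the diagonal is [1, 1, 2, 2, 2]. The multiplicity of 0 as a Laplacian eigenvalue equals the number of connected components. The 2 zero eigenvalues correspond to the 2 connected components. There are 2 zeros in the spectrum, matching the 2 components. The eigenvalues sum to 8, which equals trace(L) = 2|E|.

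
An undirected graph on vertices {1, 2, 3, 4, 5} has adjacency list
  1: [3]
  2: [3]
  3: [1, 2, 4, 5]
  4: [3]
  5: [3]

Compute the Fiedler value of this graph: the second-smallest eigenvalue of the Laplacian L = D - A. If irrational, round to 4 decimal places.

Reading degrees in the order [1, 2, 3, 4, 5] gives [1, 1, 4, 1, 1]; set D = diag(1, 1, 4, 1, 1) and form L = D - A. The sorted Laplacian eigenvalues are [0, 1, 1, 1, 5]; the algebraic connectivity is the second entry, 1. The eigenvalues sum to 8, which equals trace(L) = 2|E|.

1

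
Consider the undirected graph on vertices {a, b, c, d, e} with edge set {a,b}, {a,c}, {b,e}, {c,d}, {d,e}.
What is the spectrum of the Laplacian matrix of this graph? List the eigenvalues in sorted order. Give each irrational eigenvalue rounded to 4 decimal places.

Reading degrees in the order [a, b, c, d, e] gives [2, 2, 2, 2, 2]; set D = diag(2, 2, 2, 2, 2) and form L = D - A. Since every row of L sums to 0, the all-ones vector is in the kernel and 0 is an eigenvalue. The single zero eigenvalue shows the graph is connected. There is one zero in the spectrum, matching the 1 component.

[0, 1.3820, 1.3820, 3.6180, 3.6180]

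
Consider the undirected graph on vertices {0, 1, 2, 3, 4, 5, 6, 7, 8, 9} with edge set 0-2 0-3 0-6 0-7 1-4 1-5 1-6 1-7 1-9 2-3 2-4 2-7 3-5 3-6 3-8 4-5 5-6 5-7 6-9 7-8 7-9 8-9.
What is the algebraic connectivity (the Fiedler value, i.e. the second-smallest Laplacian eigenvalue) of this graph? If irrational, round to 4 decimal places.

2.1394

With the vertex order [0, 1, 2, 3, 4, 5, 6, 7, 8, 9], the degrees are [4, 5, 4, 5, 3, 5, 5, 6, 3, 4], giving D = diag(4, 5, 4, 5, 3, 5, 5, 6, 3, 4) and L = D - A. The smallest Laplacian eigenvalue is always 0. The next one, lambda_2 = 2.1394, measures how hard the graph is to disconnect: larger values mean better connectivity. The eigenvalues sum to 44, which equals trace(L) = 2|E|. By the matrix-tree theorem the graph has (1/10) * product of the nonzero eigenvalues = 76456 spanning trees.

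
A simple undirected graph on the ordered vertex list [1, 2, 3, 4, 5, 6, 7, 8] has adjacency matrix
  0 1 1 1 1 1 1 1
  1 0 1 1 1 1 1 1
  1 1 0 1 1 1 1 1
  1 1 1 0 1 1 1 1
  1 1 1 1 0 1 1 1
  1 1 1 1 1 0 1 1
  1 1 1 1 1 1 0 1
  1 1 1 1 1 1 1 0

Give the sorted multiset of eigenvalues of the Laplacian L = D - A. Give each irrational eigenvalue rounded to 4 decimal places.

[0, 8, 8, 8, 8, 8, 8, 8]

With the vertex order [1, 2, 3, 4, 5, 6, 7, 8], the degrees are [7, 7, 7, 7, 7, 7, 7, 7], giving D = diag(7, 7, 7, 7, 7, 7, 7, 7) and L = D - A. Since every row of L sums to 0, the all-ones vector is in the kernel and 0 is an eigenvalue. The single zero eigenvalue shows the graph is connected. There is one zero in the spectrum, matching the 1 component.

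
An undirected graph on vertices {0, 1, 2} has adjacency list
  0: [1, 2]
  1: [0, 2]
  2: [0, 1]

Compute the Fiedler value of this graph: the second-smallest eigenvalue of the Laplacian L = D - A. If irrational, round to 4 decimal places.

Each diagonal entry of L is the vertex degree and each off-diagonal entry is -1 where an edge is present, 0 otherwise; in the order [0, 1, 2] the diagonal is [2, 2, 2]. Computing the eigenvalues of L and sorting gives [0, 3, 3]. The Fiedler value lambda_2 = 3 is strictly positive, so the graph is connected. There is one zero in the spectrum, matching the 1 component. The largest eigenvalue, 3, is at most the vertex count 3.

3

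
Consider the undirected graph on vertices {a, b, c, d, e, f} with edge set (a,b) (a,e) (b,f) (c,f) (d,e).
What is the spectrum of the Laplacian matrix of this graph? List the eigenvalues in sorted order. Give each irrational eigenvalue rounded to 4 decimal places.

[0, 0.2679, 1, 2, 3, 3.7321]

Reading degrees in the order [a, b, c, d, e, f] gives [2, 2, 1, 1, 2, 2]; set D = diag(2, 2, 1, 1, 2, 2) and form L = D - A. Since every row of L sums to 0, the all-ones vector is in the kernel and 0 is an eigenvalue. The largest eigenvalue, 3.7321, is at most the vertex count 6.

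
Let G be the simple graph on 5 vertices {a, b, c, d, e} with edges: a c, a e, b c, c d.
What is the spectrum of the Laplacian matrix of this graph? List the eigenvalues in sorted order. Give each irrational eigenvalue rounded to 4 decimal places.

Reading degrees in the order [a, b, c, d, e] gives [2, 1, 3, 1, 1]; set D = diag(2, 1, 3, 1, 1) and form L = D - A. Diagonalising L (or applying a numerical eigensolver to the 5x5 matrix) gives the spectrum above.

[0, 0.5188, 1, 2.3111, 4.1701]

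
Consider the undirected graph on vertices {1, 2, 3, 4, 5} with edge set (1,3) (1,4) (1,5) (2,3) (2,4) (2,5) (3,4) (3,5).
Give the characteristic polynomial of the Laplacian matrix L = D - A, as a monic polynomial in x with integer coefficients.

Each diagonal entry of L is the vertex degree and each off-diagonal entry is -1 where an edge is present, 0 otherwise; in the order [1, 2, 3, 4, 5] the diagonal is [3, 3, 4, 3, 3]. Computing det(xI - L) by cofactor expansion (or equivalently via sum-over-permutations) gives x^5 - 16x^4 + 94x^3 - 240x^2 + 225x. The coefficient of x^4 equals -trace(L) = -16, matching the sum of degrees. There is one zero in the spectrum, matching the 1 component. The largest eigenvalue, 5, is at most the vertex count 5.

x^5 - 16x^4 + 94x^3 - 240x^2 + 225x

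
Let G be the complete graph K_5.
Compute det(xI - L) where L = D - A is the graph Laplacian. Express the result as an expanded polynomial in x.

x^5 - 20x^4 + 150x^3 - 500x^2 + 625x

The graph has 5 vertices and degree multiset [4, 4, 4, 4, 4]; D is the diagonal matrix of degrees and L = D - A. L has integer entries, so p(x) = det(xI - L) has integer coefficients. Expanding the determinant yields x^5 - 20x^4 + 150x^3 - 500x^2 + 625x. Since p(0) = det(-L) = 0, x divides p(x). By the matrix-tree theorem the graph has (1/5) * product of the nonzero eigenvalues = 125 spanning trees.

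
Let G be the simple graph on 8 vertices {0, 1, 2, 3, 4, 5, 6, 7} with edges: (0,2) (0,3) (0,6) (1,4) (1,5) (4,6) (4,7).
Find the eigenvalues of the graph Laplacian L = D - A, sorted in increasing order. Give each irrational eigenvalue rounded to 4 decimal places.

Reading degrees in the order [0, 1, 2, 3, 4, 5, 6, 7] gives [3, 2, 1, 1, 3, 1, 2, 1]; set D = diag(3, 2, 1, 1, 3, 1, 2, 1) and form L = D - A. Diagonalising L (or applying a numerical eigensolver to the 8x8 matrix) gives the spectrum above. The single zero eigenvalue shows the graph is connected. The eigenvalues sum to 14, which equals trace(L) = 2|E|.

[0, 0.2137, 0.6177, 1, 1.4977, 2.3537, 3.8408, 4.4763]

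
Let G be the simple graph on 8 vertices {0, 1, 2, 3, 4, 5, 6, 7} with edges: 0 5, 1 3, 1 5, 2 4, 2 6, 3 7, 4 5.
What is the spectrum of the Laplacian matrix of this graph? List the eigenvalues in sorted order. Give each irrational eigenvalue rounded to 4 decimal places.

Reading degrees in the order [0, 1, 2, 3, 4, 5, 6, 7] gives [1, 2, 2, 2, 2, 3, 1, 1]; set D = diag(1, 2, 2, 2, 2, 3, 1, 1) and form L = D - A. L is symmetric positive semidefinite, so every eigenvalue is real and nonnegative. The single zero eigenvalue shows the graph is connected. The largest eigenvalue, 4.3623, is at most the vertex count 8.

[0, 0.1981, 0.4915, 1.3204, 1.5550, 2.8258, 3.2470, 4.3623]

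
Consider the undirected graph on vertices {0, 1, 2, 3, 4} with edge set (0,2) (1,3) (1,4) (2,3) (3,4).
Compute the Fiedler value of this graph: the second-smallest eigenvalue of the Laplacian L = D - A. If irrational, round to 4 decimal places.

Reading degrees in the order [0, 1, 2, 3, 4] gives [1, 2, 2, 3, 2]; set D = diag(1, 2, 2, 3, 2) and form L = D - A. The smallest Laplacian eigenvalue is always 0. The next one, lambda_2 = 0.5188, measures how hard the graph is to disconnect: larger values mean better connectivity. By the matrix-tree theorem the graph has (1/5) * product of the nonzero eigenvalues = 3 spanning trees.

0.5188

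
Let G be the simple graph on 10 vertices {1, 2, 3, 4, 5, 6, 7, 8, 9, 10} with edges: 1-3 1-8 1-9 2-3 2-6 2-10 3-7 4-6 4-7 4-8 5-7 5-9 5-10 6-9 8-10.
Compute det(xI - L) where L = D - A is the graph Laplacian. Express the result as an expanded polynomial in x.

With the vertex order [1, 2, 3, 4, 5, 6, 7, 8, 9, 10], the degrees are [3, 3, 3, 3, 3, 3, 3, 3, 3, 3], giving D = diag(3, 3, 3, 3, 3, 3, 3, 3, 3, 3) and L = D - A. The eigenvalues of L are [0, 2, 2, 2, 2, 2, 5, 5, 5, 5]; the characteristic polynomial is the product of (x - lambda_i), which multiplies out to x^10 - 30x^9 + 390x^8 - 2880x^7 + 13305x^6 - 39882x^5 + 77640x^4 - 94800x^3 + 66000x^2 - 20000x. The constant term is 0 because L is singular (the all-ones vector lies in its kernel). The eigenvalues sum to 30, which equals trace(L) = 2|E|.

x^10 - 30x^9 + 390x^8 - 2880x^7 + 13305x^6 - 39882x^5 + 77640x^4 - 94800x^3 + 66000x^2 - 20000x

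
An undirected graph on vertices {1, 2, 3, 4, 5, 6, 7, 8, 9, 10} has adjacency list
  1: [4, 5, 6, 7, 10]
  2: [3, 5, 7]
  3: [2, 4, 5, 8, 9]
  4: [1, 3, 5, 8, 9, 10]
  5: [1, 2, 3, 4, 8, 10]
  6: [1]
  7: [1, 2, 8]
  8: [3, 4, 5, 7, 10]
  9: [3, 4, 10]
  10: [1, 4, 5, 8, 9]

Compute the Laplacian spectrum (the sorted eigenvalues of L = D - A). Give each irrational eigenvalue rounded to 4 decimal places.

[0, 0.8627, 2.0346, 3.1758, 3.7177, 4.7136, 5.6803, 7.0590, 7.2745, 7.4819]

With the vertex order [1, 2, 3, 4, 5, 6, 7, 8, 9, 10], the degrees are [5, 3, 5, 6, 6, 1, 3, 5, 3, 5], giving D = diag(5, 3, 5, 6, 6, 1, 3, 5, 3, 5) and L = D - A. L is symmetric positive semidefinite, so every eigenvalue is real and nonnegative. The single zero eigenvalue shows the graph is connected. By the matrix-tree theorem the graph has (1/10) * product of the nonzero eigenvalues = 21318 spanning trees. The eigenvalues sum to 42, which equals trace(L) = 2|E|.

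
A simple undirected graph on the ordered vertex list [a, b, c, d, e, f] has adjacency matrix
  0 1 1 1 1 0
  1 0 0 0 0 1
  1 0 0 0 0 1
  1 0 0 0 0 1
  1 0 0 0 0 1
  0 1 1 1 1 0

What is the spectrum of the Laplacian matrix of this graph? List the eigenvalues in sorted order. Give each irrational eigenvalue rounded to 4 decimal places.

Each diagonal entry of L is the vertex degree and each off-diagonal entry is -1 where an edge is present, 0 otherwise; in the order [a, b, c, d, e, f] the diagonal is [4, 2, 2, 2, 2, 4]. The multiplicity of 0 as a Laplacian eigenvalue equals the number of connected components. By the matrix-tree theorem the graph has (1/6) * product of the nonzero eigenvalues = 32 spanning trees. The eigenvalues sum to 16, which equals trace(L) = 2|E|.

[0, 2, 2, 2, 4, 6]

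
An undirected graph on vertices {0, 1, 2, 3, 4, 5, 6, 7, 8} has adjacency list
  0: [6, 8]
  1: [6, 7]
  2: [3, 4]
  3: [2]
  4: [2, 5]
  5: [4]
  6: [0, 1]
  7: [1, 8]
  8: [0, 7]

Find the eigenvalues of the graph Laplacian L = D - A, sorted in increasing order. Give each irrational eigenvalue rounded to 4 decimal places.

[0, 0, 0.5858, 1.3820, 1.3820, 2, 3.4142, 3.6180, 3.6180]

Reading degrees in the order [0, 1, 2, 3, 4, 5, 6, 7, 8] gives [2, 2, 2, 1, 2, 1, 2, 2, 2]; set D = diag(2, 2, 2, 1, 2, 1, 2, 2, 2) and form L = D - A. The multiplicity of 0 as a Laplacian eigenvalue equals the number of connected components. The 2 zero eigenvalues correspond to the 2 connected components. The largest eigenvalue, 3.6180, is at most the vertex count 9.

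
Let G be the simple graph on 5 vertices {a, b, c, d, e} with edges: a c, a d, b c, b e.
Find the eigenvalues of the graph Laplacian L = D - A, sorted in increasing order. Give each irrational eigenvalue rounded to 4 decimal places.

[0, 0.3820, 1.3820, 2.6180, 3.6180]

Reading degrees in the order [a, b, c, d, e] gives [2, 2, 2, 1, 1]; set D = diag(2, 2, 2, 1, 1) and form L = D - A. The multiplicity of 0 as a Laplacian eigenvalue equals the number of connected components. By the matrix-tree theorem the graph has (1/5) * product of the nonzero eigenvalues = 1 spanning tree. The largest eigenvalue, 3.6180, is at most the vertex count 5.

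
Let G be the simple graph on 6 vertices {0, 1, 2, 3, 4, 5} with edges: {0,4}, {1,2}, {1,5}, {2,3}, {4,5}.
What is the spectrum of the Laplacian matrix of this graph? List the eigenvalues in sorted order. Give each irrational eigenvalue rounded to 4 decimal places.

Reading degrees in the order [0, 1, 2, 3, 4, 5] gives [1, 2, 2, 1, 2, 2]; set D = diag(1, 2, 2, 1, 2, 2) and form L = D - A. L is symmetric positive semidefinite, so every eigenvalue is real and nonnegative. The single zero eigenvalue shows the graph is connected. The largest eigenvalue, 3.7321, is at most the vertex count 6. The eigenvalues sum to 10, which equals trace(L) = 2|E|.

[0, 0.2679, 1, 2, 3, 3.7321]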